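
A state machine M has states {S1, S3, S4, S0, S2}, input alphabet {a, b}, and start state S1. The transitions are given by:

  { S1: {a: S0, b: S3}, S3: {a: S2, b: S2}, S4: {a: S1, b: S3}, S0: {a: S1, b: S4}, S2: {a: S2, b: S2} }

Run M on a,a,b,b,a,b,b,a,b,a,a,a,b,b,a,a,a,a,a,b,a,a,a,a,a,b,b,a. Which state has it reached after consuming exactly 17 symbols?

S1 → S0 → S1 → S3 → S2 → S2 → S2 → S2 → S2 → S2 → S2 → S2 → S2 → S2 → S2 → S2 → S2 → S2
After 17 symbols: S2.

S2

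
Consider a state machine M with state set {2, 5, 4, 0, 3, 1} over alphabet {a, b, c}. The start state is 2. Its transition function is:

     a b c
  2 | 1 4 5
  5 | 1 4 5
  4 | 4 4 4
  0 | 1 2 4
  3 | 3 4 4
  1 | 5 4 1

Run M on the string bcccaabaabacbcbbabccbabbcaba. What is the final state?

start at 2
read 'b': 2 → 4
read 'c': 4 → 4
read 'c': 4 → 4
read 'c': 4 → 4
read 'a': 4 → 4
read 'a': 4 → 4
read 'b': 4 → 4
read 'a': 4 → 4
read 'a': 4 → 4
read 'b': 4 → 4
read 'a': 4 → 4
read 'c': 4 → 4
read 'b': 4 → 4
read 'c': 4 → 4
read 'b': 4 → 4
read 'b': 4 → 4
read 'a': 4 → 4
read 'b': 4 → 4
read 'c': 4 → 4
read 'c': 4 → 4
read 'b': 4 → 4
read 'a': 4 → 4
read 'b': 4 → 4
read 'b': 4 → 4
read 'c': 4 → 4
read 'a': 4 → 4
read 'b': 4 → 4
read 'a': 4 → 4

4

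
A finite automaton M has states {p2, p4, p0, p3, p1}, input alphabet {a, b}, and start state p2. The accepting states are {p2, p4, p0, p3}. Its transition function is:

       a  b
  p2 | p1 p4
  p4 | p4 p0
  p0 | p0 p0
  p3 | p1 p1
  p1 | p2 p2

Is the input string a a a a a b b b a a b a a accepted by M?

start at p2
read 'a': p2 → p1
read 'a': p1 → p2
read 'a': p2 → p1
read 'a': p1 → p2
read 'a': p2 → p1
read 'b': p1 → p2
read 'b': p2 → p4
read 'b': p4 → p0
read 'a': p0 → p0
read 'a': p0 → p0
read 'b': p0 → p0
read 'a': p0 → p0
read 'a': p0 → p0
End state p0 is accepting.

Yes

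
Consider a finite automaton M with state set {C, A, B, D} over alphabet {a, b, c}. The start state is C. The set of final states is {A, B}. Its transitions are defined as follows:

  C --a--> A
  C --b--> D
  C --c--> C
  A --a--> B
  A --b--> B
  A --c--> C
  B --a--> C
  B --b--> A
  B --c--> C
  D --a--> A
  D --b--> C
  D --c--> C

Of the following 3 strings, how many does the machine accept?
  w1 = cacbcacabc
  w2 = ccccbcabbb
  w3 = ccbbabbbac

w1: C → C → A → C → D → C → A → C → A → B → C  → end C, rejected
w2: C → C → C → C → C → D → C → A → B → A → B  → end B, accepted
w3: C → C → C → D → C → A → B → A → B → C → C  → end C, rejected

1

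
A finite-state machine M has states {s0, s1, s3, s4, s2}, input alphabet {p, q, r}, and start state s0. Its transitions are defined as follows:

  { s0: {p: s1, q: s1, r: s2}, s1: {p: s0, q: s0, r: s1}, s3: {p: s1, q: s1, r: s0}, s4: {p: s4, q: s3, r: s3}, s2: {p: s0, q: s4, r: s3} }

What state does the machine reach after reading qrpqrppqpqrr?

Trace: s0 -q-> s1 -r-> s1 -p-> s0 -q-> s1 -r-> s1 -p-> s0 -p-> s1 -q-> s0 -p-> s1 -q-> s0 -r-> s2 -r-> s3

s3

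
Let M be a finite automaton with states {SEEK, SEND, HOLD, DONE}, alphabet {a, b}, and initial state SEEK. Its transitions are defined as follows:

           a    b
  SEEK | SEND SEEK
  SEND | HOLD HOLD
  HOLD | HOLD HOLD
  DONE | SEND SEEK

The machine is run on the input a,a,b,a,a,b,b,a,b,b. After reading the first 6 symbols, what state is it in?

Trace: SEEK -a-> SEND -a-> HOLD -b-> HOLD -a-> HOLD -a-> HOLD -b-> HOLD
After 6 symbols: HOLD.

HOLD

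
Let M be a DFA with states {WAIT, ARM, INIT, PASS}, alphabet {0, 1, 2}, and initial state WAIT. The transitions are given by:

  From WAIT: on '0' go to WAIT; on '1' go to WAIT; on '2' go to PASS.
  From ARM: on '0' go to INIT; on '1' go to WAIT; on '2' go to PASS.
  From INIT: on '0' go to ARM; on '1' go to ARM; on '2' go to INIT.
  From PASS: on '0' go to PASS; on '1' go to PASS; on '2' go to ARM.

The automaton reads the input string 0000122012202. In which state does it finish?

Trace: WAIT -0-> WAIT -0-> WAIT -0-> WAIT -0-> WAIT -1-> WAIT -2-> PASS -2-> ARM -0-> INIT -1-> ARM -2-> PASS -2-> ARM -0-> INIT -2-> INIT

INIT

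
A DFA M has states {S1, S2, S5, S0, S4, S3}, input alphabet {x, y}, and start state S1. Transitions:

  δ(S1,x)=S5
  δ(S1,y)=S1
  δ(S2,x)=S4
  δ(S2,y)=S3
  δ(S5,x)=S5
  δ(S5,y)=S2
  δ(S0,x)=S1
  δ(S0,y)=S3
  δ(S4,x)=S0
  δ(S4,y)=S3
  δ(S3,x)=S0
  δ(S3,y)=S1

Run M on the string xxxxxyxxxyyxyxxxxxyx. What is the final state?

S4

Trace: S1 -x-> S5 -x-> S5 -x-> S5 -x-> S5 -x-> S5 -y-> S2 -x-> S4 -x-> S0 -x-> S1 -y-> S1 -y-> S1 -x-> S5 -y-> S2 -x-> S4 -x-> S0 -x-> S1 -x-> S5 -x-> S5 -y-> S2 -x-> S4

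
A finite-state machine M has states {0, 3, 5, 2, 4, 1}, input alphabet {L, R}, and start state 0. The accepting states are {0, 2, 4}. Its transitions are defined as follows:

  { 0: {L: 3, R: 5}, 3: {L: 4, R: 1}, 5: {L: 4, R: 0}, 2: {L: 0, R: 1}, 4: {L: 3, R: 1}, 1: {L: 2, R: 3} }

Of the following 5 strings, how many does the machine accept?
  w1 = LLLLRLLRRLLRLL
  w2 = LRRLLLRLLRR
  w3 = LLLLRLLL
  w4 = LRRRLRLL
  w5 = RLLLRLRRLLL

4

w1:
  start at 0
  read 'L': 0 → 3
  read 'L': 3 → 4
  read 'L': 4 → 3
  read 'L': 3 → 4
  read 'R': 4 → 1
  read 'L': 1 → 2
  read 'L': 2 → 0
  read 'R': 0 → 5
  read 'R': 5 → 0
  read 'L': 0 → 3
  read 'L': 3 → 4
  read 'R': 4 → 1
  read 'L': 1 → 2
  read 'L': 2 → 0
  end 0, accepted
w2:
  start at 0
  read 'L': 0 → 3
  read 'R': 3 → 1
  read 'R': 1 → 3
  read 'L': 3 → 4
  read 'L': 4 → 3
  read 'L': 3 → 4
  read 'R': 4 → 1
  read 'L': 1 → 2
  read 'L': 2 → 0
  read 'R': 0 → 5
  read 'R': 5 → 0
  end 0, accepted
w3:
  start at 0
  read 'L': 0 → 3
  read 'L': 3 → 4
  read 'L': 4 → 3
  read 'L': 3 → 4
  read 'R': 4 → 1
  read 'L': 1 → 2
  read 'L': 2 → 0
  read 'L': 0 → 3
  end 3, rejected
w4:
  start at 0
  read 'L': 0 → 3
  read 'R': 3 → 1
  read 'R': 1 → 3
  read 'R': 3 → 1
  read 'L': 1 → 2
  read 'R': 2 → 1
  read 'L': 1 → 2
  read 'L': 2 → 0
  end 0, accepted
w5:
  start at 0
  read 'R': 0 → 5
  read 'L': 5 → 4
  read 'L': 4 → 3
  read 'L': 3 → 4
  read 'R': 4 → 1
  read 'L': 1 → 2
  read 'R': 2 → 1
  read 'R': 1 → 3
  read 'L': 3 → 4
  read 'L': 4 → 3
  read 'L': 3 → 4
  end 4, accepted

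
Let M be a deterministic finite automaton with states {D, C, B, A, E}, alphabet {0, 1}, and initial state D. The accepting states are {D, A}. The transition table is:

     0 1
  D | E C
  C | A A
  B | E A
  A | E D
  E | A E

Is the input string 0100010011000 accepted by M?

D → E → E → A → E → A → D → E → A → D → C → A → E → A
End state A is accepting.

Yes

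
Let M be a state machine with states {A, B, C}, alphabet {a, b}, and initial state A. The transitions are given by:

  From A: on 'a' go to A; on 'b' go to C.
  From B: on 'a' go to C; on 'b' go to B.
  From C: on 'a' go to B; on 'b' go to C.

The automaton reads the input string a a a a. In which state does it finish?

A

A → A → A → A → A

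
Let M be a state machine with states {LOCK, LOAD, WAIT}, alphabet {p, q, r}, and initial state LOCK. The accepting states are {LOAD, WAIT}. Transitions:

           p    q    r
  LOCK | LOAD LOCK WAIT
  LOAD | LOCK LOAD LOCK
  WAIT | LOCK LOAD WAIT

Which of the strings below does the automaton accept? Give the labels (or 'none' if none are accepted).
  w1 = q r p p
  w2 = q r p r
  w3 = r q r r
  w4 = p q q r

w1: LOCK → LOCK → WAIT → LOCK → LOAD  → end LOAD, accepted
w2: LOCK → LOCK → WAIT → LOCK → WAIT  → end WAIT, accepted
w3: LOCK → WAIT → LOAD → LOCK → WAIT  → end WAIT, accepted
w4: LOCK → LOAD → LOAD → LOAD → LOCK  → end LOCK, rejected

w1, w2, w3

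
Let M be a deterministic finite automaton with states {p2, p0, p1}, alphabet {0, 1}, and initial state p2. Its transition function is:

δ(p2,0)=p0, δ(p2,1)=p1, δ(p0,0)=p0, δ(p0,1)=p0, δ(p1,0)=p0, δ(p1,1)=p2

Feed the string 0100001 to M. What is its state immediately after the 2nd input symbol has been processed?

p0

Trace: p2 -0-> p0 -1-> p0
After 2 symbols: p0.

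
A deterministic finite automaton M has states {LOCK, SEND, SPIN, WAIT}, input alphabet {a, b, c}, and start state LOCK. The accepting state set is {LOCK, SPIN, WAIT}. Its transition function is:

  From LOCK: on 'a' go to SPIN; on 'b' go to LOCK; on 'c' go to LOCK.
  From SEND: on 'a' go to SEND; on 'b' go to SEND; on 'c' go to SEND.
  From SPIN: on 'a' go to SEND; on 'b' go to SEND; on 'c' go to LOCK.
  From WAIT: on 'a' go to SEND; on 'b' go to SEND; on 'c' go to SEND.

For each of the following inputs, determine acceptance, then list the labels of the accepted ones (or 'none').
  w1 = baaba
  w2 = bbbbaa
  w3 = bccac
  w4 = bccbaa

w1: LOCK → LOCK → SPIN → SEND → SEND → SEND  → end SEND, rejected
w2: LOCK → LOCK → LOCK → LOCK → LOCK → SPIN → SEND  → end SEND, rejected
w3: LOCK → LOCK → LOCK → LOCK → SPIN → LOCK  → end LOCK, accepted
w4: LOCK → LOCK → LOCK → LOCK → LOCK → SPIN → SEND  → end SEND, rejected

w3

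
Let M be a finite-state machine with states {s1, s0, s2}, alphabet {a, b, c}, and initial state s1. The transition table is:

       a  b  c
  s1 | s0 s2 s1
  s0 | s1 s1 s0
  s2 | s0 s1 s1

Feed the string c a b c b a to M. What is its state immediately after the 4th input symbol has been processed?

Trace: s1 -c-> s1 -a-> s0 -b-> s1 -c-> s1
After 4 symbols: s1.

s1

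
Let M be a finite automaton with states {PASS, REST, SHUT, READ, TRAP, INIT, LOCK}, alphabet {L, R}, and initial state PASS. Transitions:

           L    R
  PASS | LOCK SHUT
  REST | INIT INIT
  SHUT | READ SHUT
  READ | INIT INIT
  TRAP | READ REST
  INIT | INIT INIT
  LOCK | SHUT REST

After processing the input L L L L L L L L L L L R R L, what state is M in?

PASS → LOCK → SHUT → READ → INIT → INIT → INIT → INIT → INIT → INIT → INIT → INIT → INIT → INIT → INIT

INIT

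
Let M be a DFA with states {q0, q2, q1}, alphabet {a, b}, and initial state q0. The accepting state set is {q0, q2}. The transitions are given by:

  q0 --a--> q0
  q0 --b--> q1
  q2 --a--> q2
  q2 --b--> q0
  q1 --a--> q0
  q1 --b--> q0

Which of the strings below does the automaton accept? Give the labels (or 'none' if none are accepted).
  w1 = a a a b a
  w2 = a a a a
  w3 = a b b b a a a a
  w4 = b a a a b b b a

w1:
  start at q0
  read 'a': q0 → q0
  read 'a': q0 → q0
  read 'a': q0 → q0
  read 'b': q0 → q1
  read 'a': q1 → q0
  end q0, accepted
w2:
  start at q0
  read 'a': q0 → q0
  read 'a': q0 → q0
  read 'a': q0 → q0
  read 'a': q0 → q0
  end q0, accepted
w3:
  start at q0
  read 'a': q0 → q0
  read 'b': q0 → q1
  read 'b': q1 → q0
  read 'b': q0 → q1
  read 'a': q1 → q0
  read 'a': q0 → q0
  read 'a': q0 → q0
  read 'a': q0 → q0
  end q0, accepted
w4:
  start at q0
  read 'b': q0 → q1
  read 'a': q1 → q0
  read 'a': q0 → q0
  read 'a': q0 → q0
  read 'b': q0 → q1
  read 'b': q1 → q0
  read 'b': q0 → q1
  read 'a': q1 → q0
  end q0, accepted

w1, w2, w3, w4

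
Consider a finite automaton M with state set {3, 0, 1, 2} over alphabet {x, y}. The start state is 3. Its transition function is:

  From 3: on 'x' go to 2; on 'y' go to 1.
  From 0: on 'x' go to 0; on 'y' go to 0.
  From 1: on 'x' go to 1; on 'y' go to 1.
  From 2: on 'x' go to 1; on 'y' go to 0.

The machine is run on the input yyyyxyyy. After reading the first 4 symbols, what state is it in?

Trace: 3 -y-> 1 -y-> 1 -y-> 1 -y-> 1
After 4 symbols: 1.

1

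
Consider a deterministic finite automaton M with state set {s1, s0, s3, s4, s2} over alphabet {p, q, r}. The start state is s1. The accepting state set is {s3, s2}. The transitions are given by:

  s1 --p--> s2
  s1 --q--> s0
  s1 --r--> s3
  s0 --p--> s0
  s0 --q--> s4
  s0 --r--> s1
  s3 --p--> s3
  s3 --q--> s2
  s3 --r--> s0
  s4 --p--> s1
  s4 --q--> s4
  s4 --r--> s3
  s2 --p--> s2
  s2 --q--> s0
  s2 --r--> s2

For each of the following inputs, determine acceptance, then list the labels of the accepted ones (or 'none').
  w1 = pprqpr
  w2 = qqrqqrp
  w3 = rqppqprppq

w2

w1: Trace: s1 -p-> s2 -p-> s2 -r-> s2 -q-> s0 -p-> s0 -r-> s1  → end s1, rejected
w2: Trace: s1 -q-> s0 -q-> s4 -r-> s3 -q-> s2 -q-> s0 -r-> s1 -p-> s2  → end s2, accepted
w3: Trace: s1 -r-> s3 -q-> s2 -p-> s2 -p-> s2 -q-> s0 -p-> s0 -r-> s1 -p-> s2 -p-> s2 -q-> s0  → end s0, rejected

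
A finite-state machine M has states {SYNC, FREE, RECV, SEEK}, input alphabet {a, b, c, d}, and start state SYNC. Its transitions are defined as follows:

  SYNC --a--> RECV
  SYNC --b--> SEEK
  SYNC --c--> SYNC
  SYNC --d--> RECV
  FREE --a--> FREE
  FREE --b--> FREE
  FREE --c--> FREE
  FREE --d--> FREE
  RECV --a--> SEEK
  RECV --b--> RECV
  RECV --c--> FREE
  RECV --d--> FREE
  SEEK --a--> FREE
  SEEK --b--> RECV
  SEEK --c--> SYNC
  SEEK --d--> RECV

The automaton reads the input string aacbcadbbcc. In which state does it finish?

FREE

SYNC → RECV → SEEK → SYNC → SEEK → SYNC → RECV → FREE → FREE → FREE → FREE → FREE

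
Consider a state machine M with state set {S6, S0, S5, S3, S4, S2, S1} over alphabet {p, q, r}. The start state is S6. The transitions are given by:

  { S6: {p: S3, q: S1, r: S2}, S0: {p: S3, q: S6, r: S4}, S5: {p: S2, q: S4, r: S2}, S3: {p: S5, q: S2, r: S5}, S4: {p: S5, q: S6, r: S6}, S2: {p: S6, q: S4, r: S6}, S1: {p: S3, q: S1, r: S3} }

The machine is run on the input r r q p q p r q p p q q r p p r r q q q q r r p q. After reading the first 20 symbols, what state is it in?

S1

start at S6
read 'r': S6 → S2
read 'r': S2 → S6
read 'q': S6 → S1
read 'p': S1 → S3
read 'q': S3 → S2
read 'p': S2 → S6
read 'r': S6 → S2
read 'q': S2 → S4
read 'p': S4 → S5
read 'p': S5 → S2
read 'q': S2 → S4
read 'q': S4 → S6
read 'r': S6 → S2
read 'p': S2 → S6
read 'p': S6 → S3
read 'r': S3 → S5
read 'r': S5 → S2
read 'q': S2 → S4
read 'q': S4 → S6
read 'q': S6 → S1
After 20 symbols: S1.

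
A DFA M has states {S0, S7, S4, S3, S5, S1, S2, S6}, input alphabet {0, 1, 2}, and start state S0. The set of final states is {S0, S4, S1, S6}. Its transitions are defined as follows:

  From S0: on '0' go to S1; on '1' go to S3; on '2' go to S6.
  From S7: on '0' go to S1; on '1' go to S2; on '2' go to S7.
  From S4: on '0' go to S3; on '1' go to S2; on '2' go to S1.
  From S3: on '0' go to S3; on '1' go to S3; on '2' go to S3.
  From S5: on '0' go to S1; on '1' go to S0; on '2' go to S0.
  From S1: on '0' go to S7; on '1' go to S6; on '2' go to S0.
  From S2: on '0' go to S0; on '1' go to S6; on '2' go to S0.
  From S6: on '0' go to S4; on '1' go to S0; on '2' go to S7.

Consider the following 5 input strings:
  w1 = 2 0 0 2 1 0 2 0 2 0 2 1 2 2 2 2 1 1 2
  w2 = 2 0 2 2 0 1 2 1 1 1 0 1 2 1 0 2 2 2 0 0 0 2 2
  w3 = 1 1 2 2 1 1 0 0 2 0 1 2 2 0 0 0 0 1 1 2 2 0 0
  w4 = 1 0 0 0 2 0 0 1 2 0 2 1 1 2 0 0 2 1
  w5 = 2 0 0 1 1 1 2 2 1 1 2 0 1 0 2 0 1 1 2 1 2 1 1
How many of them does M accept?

w1: Trace: S0 -2-> S6 -0-> S4 -0-> S3 -2-> S3 -1-> S3 -0-> S3 -2-> S3 -0-> S3 -2-> S3 -0-> S3 -2-> S3 -1-> S3 -2-> S3 -2-> S3 -2-> S3 -2-> S3 -1-> S3 -1-> S3 -2-> S3  → end S3, rejected
w2: Trace: S0 -2-> S6 -0-> S4 -2-> S1 -2-> S0 -0-> S1 -1-> S6 -2-> S7 -1-> S2 -1-> S6 -1-> S0 -0-> S1 -1-> S6 -2-> S7 -1-> S2 -0-> S0 -2-> S6 -2-> S7 -2-> S7 -0-> S1 -0-> S7 -0-> S1 -2-> S0 -2-> S6  → end S6, accepted
w3: Trace: S0 -1-> S3 -1-> S3 -2-> S3 -2-> S3 -1-> S3 -1-> S3 -0-> S3 -0-> S3 -2-> S3 -0-> S3 -1-> S3 -2-> S3 -2-> S3 -0-> S3 -0-> S3 -0-> S3 -0-> S3 -1-> S3 -1-> S3 -2-> S3 -2-> S3 -0-> S3 -0-> S3  → end S3, rejected
w4: Trace: S0 -1-> S3 -0-> S3 -0-> S3 -0-> S3 -2-> S3 -0-> S3 -0-> S3 -1-> S3 -2-> S3 -0-> S3 -2-> S3 -1-> S3 -1-> S3 -2-> S3 -0-> S3 -0-> S3 -2-> S3 -1-> S3  → end S3, rejected
w5: Trace: S0 -2-> S6 -0-> S4 -0-> S3 -1-> S3 -1-> S3 -1-> S3 -2-> S3 -2-> S3 -1-> S3 -1-> S3 -2-> S3 -0-> S3 -1-> S3 -0-> S3 -2-> S3 -0-> S3 -1-> S3 -1-> S3 -2-> S3 -1-> S3 -2-> S3 -1-> S3 -1-> S3  → end S3, rejected

1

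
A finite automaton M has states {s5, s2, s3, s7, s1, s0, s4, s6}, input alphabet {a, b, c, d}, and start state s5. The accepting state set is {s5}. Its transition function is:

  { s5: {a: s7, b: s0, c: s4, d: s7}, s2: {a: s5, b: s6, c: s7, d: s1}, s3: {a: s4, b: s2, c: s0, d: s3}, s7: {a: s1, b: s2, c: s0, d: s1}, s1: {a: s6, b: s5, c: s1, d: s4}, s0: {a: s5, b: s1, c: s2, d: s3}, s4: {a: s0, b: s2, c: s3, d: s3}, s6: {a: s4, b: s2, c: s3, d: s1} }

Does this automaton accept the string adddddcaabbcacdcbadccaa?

No

start at s5
read 'a': s5 → s7
read 'd': s7 → s1
read 'd': s1 → s4
read 'd': s4 → s3
read 'd': s3 → s3
read 'd': s3 → s3
read 'c': s3 → s0
read 'a': s0 → s5
read 'a': s5 → s7
read 'b': s7 → s2
read 'b': s2 → s6
read 'c': s6 → s3
read 'a': s3 → s4
read 'c': s4 → s3
read 'd': s3 → s3
read 'c': s3 → s0
read 'b': s0 → s1
read 'a': s1 → s6
read 'd': s6 → s1
read 'c': s1 → s1
read 'c': s1 → s1
read 'a': s1 → s6
read 'a': s6 → s4
End state s4 is not accepting.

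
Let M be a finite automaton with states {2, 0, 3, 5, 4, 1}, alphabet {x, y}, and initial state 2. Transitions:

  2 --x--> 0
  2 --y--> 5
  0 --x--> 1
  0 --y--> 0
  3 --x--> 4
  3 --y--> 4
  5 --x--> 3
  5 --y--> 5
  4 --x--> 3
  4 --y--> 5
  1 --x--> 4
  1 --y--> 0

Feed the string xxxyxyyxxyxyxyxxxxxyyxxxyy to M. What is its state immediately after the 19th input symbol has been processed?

3

Trace: 2 -x-> 0 -x-> 1 -x-> 4 -y-> 5 -x-> 3 -y-> 4 -y-> 5 -x-> 3 -x-> 4 -y-> 5 -x-> 3 -y-> 4 -x-> 3 -y-> 4 -x-> 3 -x-> 4 -x-> 3 -x-> 4 -x-> 3
After 19 symbols: 3.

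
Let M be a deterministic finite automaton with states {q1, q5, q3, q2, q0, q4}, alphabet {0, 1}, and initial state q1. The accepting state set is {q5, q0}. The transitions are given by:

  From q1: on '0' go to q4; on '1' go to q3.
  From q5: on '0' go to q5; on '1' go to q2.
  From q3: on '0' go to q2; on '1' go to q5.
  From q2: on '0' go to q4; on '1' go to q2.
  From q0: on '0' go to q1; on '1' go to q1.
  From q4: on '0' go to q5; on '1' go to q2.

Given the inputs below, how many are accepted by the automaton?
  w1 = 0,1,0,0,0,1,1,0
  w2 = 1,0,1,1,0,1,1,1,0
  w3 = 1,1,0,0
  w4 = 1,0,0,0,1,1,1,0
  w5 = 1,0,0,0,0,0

w1: q1 → q4 → q2 → q4 → q5 → q5 → q2 → q2 → q4  → end q4, rejected
w2: q1 → q3 → q2 → q2 → q2 → q4 → q2 → q2 → q2 → q4  → end q4, rejected
w3: q1 → q3 → q5 → q5 → q5  → end q5, accepted
w4: q1 → q3 → q2 → q4 → q5 → q2 → q2 → q2 → q4  → end q4, rejected
w5: q1 → q3 → q2 → q4 → q5 → q5 → q5  → end q5, accepted

2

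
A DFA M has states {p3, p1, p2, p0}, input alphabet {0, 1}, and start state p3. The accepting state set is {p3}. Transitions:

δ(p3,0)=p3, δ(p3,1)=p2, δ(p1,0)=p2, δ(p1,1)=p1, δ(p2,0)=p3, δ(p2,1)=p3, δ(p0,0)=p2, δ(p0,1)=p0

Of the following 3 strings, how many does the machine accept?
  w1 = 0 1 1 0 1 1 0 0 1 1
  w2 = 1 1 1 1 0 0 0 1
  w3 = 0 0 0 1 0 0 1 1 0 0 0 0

w1: p3 → p3 → p2 → p3 → p3 → p2 → p3 → p3 → p3 → p2 → p3  → end p3, accepted
w2: p3 → p2 → p3 → p2 → p3 → p3 → p3 → p3 → p2  → end p2, rejected
w3: p3 → p3 → p3 → p3 → p2 → p3 → p3 → p2 → p3 → p3 → p3 → p3 → p3  → end p3, accepted

2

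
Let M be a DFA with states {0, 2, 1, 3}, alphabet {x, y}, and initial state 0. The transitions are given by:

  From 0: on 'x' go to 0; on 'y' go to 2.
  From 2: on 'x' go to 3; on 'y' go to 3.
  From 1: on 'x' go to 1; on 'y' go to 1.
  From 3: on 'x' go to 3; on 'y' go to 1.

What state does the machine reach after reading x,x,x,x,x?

0

Trace: 0 -x-> 0 -x-> 0 -x-> 0 -x-> 0 -x-> 0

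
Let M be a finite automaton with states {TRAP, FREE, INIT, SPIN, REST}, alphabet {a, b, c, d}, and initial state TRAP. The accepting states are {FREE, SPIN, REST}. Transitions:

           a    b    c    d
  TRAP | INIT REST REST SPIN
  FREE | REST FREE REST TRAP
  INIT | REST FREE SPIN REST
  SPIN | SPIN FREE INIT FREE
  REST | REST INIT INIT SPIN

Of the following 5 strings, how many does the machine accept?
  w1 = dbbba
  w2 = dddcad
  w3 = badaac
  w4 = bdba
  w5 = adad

4

w1: TRAP → SPIN → FREE → FREE → FREE → REST  → end REST, accepted
w2: TRAP → SPIN → FREE → TRAP → REST → REST → SPIN  → end SPIN, accepted
w3: TRAP → REST → REST → SPIN → SPIN → SPIN → INIT  → end INIT, rejected
w4: TRAP → REST → SPIN → FREE → REST  → end REST, accepted
w5: TRAP → INIT → REST → REST → SPIN  → end SPIN, accepted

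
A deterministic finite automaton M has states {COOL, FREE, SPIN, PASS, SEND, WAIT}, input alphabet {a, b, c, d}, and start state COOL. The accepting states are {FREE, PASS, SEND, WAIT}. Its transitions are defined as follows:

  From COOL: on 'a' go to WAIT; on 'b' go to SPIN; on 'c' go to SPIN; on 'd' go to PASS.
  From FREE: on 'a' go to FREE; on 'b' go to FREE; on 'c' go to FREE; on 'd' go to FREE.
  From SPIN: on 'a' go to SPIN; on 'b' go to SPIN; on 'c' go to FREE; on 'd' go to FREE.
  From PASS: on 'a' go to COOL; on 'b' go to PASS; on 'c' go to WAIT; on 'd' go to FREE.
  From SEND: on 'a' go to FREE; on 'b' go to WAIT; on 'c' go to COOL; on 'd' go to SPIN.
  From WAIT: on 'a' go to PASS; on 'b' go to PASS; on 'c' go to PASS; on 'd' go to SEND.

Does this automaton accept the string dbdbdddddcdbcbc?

Yes

COOL → PASS → PASS → FREE → FREE → FREE → FREE → FREE → FREE → FREE → FREE → FREE → FREE → FREE → FREE → FREE
End state FREE is accepting.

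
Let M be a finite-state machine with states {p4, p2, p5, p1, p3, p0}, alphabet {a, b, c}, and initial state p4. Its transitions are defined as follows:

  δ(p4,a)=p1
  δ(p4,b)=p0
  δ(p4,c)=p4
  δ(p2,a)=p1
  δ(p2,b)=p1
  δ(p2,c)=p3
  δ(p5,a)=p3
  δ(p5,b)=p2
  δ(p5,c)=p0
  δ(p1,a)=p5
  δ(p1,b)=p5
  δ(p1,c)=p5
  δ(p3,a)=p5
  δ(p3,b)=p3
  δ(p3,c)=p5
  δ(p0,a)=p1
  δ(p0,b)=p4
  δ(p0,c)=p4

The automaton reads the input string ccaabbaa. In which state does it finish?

p3

p4 → p4 → p4 → p1 → p5 → p2 → p1 → p5 → p3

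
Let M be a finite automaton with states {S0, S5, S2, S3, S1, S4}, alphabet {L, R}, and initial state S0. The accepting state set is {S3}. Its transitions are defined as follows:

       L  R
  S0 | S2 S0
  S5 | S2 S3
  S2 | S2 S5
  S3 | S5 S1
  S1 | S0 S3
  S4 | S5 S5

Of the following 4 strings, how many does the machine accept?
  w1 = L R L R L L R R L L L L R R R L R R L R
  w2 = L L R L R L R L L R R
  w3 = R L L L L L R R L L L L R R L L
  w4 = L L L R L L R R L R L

1

w1: S0 → S2 → S5 → S2 → S5 → S2 → S2 → S5 → S3 → S5 → S2 → S2 → S2 → S5 → S3 → S1 → S0 → S0 → S0 → S2 → S5  → end S5, rejected
w2: S0 → S2 → S2 → S5 → S2 → S5 → S2 → S5 → S2 → S2 → S5 → S3  → end S3, accepted
w3: S0 → S0 → S2 → S2 → S2 → S2 → S2 → S5 → S3 → S5 → S2 → S2 → S2 → S5 → S3 → S5 → S2  → end S2, rejected
w4: S0 → S2 → S2 → S2 → S5 → S2 → S2 → S5 → S3 → S5 → S3 → S5  → end S5, rejected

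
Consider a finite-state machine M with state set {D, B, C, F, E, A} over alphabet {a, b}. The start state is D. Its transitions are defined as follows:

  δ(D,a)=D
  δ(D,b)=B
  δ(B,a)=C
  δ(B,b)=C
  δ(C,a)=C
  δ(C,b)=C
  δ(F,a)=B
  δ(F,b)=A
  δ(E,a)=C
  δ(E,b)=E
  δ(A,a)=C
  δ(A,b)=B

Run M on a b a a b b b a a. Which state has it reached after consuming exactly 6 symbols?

Trace: D -a-> D -b-> B -a-> C -a-> C -b-> C -b-> C
After 6 symbols: C.

C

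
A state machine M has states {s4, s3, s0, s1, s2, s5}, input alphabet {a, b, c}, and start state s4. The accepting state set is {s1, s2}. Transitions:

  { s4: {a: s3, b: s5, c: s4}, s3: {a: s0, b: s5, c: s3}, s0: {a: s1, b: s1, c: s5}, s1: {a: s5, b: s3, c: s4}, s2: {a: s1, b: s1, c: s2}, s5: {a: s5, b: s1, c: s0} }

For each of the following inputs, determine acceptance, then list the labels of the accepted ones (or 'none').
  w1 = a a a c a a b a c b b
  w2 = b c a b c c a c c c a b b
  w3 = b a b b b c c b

w1: Trace: s4 -a-> s3 -a-> s0 -a-> s1 -c-> s4 -a-> s3 -a-> s0 -b-> s1 -a-> s5 -c-> s0 -b-> s1 -b-> s3  → end s3, rejected
w2: Trace: s4 -b-> s5 -c-> s0 -a-> s1 -b-> s3 -c-> s3 -c-> s3 -a-> s0 -c-> s5 -c-> s0 -c-> s5 -a-> s5 -b-> s1 -b-> s3  → end s3, rejected
w3: Trace: s4 -b-> s5 -a-> s5 -b-> s1 -b-> s3 -b-> s5 -c-> s0 -c-> s5 -b-> s1  → end s1, accepted

w3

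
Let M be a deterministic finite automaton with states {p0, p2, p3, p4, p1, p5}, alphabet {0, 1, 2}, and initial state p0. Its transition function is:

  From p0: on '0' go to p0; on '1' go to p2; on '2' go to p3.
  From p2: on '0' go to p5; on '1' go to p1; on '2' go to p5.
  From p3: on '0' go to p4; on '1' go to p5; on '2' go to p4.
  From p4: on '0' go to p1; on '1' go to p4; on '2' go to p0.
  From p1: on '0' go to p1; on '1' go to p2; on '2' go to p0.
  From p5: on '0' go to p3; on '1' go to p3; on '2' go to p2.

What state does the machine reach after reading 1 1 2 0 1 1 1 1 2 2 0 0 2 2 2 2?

p0 → p2 → p1 → p0 → p0 → p2 → p1 → p2 → p1 → p0 → p3 → p4 → p1 → p0 → p3 → p4 → p0

p0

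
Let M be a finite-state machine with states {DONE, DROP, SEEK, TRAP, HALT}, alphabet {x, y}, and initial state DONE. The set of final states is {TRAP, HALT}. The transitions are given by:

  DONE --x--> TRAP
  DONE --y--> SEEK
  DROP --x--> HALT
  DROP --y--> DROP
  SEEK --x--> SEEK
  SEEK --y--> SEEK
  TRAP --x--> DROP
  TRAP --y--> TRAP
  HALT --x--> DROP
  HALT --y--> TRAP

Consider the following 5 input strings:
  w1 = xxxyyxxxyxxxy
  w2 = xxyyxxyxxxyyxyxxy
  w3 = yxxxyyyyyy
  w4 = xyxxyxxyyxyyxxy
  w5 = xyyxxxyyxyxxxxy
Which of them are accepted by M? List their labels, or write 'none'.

w1:
  start at DONE
  read 'x': DONE → TRAP
  read 'x': TRAP → DROP
  read 'x': DROP → HALT
  read 'y': HALT → TRAP
  read 'y': TRAP → TRAP
  read 'x': TRAP → DROP
  read 'x': DROP → HALT
  read 'x': HALT → DROP
  read 'y': DROP → DROP
  read 'x': DROP → HALT
  read 'x': HALT → DROP
  read 'x': DROP → HALT
  read 'y': HALT → TRAP
  end TRAP, accepted
w2:
  start at DONE
  read 'x': DONE → TRAP
  read 'x': TRAP → DROP
  read 'y': DROP → DROP
  read 'y': DROP → DROP
  read 'x': DROP → HALT
  read 'x': HALT → DROP
  read 'y': DROP → DROP
  read 'x': DROP → HALT
  read 'x': HALT → DROP
  read 'x': DROP → HALT
  read 'y': HALT → TRAP
  read 'y': TRAP → TRAP
  read 'x': TRAP → DROP
  read 'y': DROP → DROP
  read 'x': DROP → HALT
  read 'x': HALT → DROP
  read 'y': DROP → DROP
  end DROP, rejected
w3:
  start at DONE
  read 'y': DONE → SEEK
  read 'x': SEEK → SEEK
  read 'x': SEEK → SEEK
  read 'x': SEEK → SEEK
  read 'y': SEEK → SEEK
  read 'y': SEEK → SEEK
  read 'y': SEEK → SEEK
  read 'y': SEEK → SEEK
  read 'y': SEEK → SEEK
  read 'y': SEEK → SEEK
  end SEEK, rejected
w4:
  start at DONE
  read 'x': DONE → TRAP
  read 'y': TRAP → TRAP
  read 'x': TRAP → DROP
  read 'x': DROP → HALT
  read 'y': HALT → TRAP
  read 'x': TRAP → DROP
  read 'x': DROP → HALT
  read 'y': HALT → TRAP
  read 'y': TRAP → TRAP
  read 'x': TRAP → DROP
  read 'y': DROP → DROP
  read 'y': DROP → DROP
  read 'x': DROP → HALT
  read 'x': HALT → DROP
  read 'y': DROP → DROP
  end DROP, rejected
w5:
  start at DONE
  read 'x': DONE → TRAP
  read 'y': TRAP → TRAP
  read 'y': TRAP → TRAP
  read 'x': TRAP → DROP
  read 'x': DROP → HALT
  read 'x': HALT → DROP
  read 'y': DROP → DROP
  read 'y': DROP → DROP
  read 'x': DROP → HALT
  read 'y': HALT → TRAP
  read 'x': TRAP → DROP
  read 'x': DROP → HALT
  read 'x': HALT → DROP
  read 'x': DROP → HALT
  read 'y': HALT → TRAP
  end TRAP, accepted

w1, w5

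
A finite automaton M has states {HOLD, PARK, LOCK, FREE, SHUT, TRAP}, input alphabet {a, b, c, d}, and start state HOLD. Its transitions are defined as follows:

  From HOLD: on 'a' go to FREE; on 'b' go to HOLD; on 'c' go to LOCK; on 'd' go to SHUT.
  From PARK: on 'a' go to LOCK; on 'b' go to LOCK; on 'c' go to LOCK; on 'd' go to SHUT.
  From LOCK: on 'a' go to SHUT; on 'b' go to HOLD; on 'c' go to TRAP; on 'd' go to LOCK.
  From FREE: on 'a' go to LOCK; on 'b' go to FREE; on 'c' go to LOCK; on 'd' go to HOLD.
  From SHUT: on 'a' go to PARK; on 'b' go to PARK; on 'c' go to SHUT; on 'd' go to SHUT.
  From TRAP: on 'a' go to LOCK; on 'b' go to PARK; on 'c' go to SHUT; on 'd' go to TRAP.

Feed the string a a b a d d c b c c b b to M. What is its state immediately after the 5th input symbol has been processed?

start at HOLD
read 'a': HOLD → FREE
read 'a': FREE → LOCK
read 'b': LOCK → HOLD
read 'a': HOLD → FREE
read 'd': FREE → HOLD
After 5 symbols: HOLD.

HOLD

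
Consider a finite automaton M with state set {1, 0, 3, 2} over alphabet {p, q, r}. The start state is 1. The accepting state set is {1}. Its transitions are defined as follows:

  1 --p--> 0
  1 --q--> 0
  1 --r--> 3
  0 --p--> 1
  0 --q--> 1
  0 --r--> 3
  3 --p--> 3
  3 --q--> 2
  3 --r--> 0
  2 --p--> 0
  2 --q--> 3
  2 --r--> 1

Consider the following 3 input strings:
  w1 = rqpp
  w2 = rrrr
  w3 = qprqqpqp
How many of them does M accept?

1

w1:
  start at 1
  read 'r': 1 → 3
  read 'q': 3 → 2
  read 'p': 2 → 0
  read 'p': 0 → 1
  end 1, accepted
w2:
  start at 1
  read 'r': 1 → 3
  read 'r': 3 → 0
  read 'r': 0 → 3
  read 'r': 3 → 0
  end 0, rejected
w3:
  start at 1
  read 'q': 1 → 0
  read 'p': 0 → 1
  read 'r': 1 → 3
  read 'q': 3 → 2
  read 'q': 2 → 3
  read 'p': 3 → 3
  read 'q': 3 → 2
  read 'p': 2 → 0
  end 0, rejected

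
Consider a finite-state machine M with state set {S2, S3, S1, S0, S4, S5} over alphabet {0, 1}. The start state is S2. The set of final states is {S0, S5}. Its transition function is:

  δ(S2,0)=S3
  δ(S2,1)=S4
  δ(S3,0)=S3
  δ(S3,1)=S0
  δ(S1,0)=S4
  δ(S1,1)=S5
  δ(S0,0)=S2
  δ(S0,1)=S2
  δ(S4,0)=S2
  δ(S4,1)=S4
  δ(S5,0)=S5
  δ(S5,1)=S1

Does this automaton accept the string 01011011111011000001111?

start at S2
read '0': S2 → S3
read '1': S3 → S0
read '0': S0 → S2
read '1': S2 → S4
read '1': S4 → S4
read '0': S4 → S2
read '1': S2 → S4
read '1': S4 → S4
read '1': S4 → S4
read '1': S4 → S4
read '1': S4 → S4
read '0': S4 → S2
read '1': S2 → S4
read '1': S4 → S4
read '0': S4 → S2
read '0': S2 → S3
read '0': S3 → S3
read '0': S3 → S3
read '0': S3 → S3
read '1': S3 → S0
read '1': S0 → S2
read '1': S2 → S4
read '1': S4 → S4
End state S4 is not accepting.

No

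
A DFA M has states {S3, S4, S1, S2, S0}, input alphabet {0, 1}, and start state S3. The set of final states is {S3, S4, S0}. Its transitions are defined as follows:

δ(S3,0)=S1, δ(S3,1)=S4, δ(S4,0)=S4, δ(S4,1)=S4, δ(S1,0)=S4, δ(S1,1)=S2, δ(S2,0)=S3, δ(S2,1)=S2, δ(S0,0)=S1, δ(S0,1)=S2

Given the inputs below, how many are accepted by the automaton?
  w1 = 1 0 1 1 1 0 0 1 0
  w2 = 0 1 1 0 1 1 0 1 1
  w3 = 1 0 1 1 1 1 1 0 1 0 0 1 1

w1: S3 → S4 → S4 → S4 → S4 → S4 → S4 → S4 → S4 → S4  → end S4, accepted
w2: S3 → S1 → S2 → S2 → S3 → S4 → S4 → S4 → S4 → S4  → end S4, accepted
w3: S3 → S4 → S4 → S4 → S4 → S4 → S4 → S4 → S4 → S4 → S4 → S4 → S4 → S4  → end S4, accepted

3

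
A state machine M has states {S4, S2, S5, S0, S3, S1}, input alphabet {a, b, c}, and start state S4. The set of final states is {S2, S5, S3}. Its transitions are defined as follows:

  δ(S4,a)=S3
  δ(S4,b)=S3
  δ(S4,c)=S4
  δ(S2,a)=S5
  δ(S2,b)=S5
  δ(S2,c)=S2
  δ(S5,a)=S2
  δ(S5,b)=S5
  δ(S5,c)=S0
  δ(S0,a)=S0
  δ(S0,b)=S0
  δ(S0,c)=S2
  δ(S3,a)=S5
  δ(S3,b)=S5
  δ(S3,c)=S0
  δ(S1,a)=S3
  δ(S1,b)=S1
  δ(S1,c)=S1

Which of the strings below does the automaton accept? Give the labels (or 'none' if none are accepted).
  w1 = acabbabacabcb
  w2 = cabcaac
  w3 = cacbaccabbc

w2

w1: Trace: S4 -a-> S3 -c-> S0 -a-> S0 -b-> S0 -b-> S0 -a-> S0 -b-> S0 -a-> S0 -c-> S2 -a-> S5 -b-> S5 -c-> S0 -b-> S0  → end S0, rejected
w2: Trace: S4 -c-> S4 -a-> S3 -b-> S5 -c-> S0 -a-> S0 -a-> S0 -c-> S2  → end S2, accepted
w3: Trace: S4 -c-> S4 -a-> S3 -c-> S0 -b-> S0 -a-> S0 -c-> S2 -c-> S2 -a-> S5 -b-> S5 -b-> S5 -c-> S0  → end S0, rejected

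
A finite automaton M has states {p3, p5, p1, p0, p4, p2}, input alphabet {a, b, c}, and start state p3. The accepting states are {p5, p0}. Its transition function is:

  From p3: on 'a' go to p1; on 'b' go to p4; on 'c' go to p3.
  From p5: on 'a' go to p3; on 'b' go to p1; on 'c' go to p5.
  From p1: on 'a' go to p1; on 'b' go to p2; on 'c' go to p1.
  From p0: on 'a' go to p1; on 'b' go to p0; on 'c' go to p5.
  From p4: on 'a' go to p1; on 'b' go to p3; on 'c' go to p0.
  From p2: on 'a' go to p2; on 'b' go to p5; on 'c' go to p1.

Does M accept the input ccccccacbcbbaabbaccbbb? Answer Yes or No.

No

p3 → p3 → p3 → p3 → p3 → p3 → p3 → p1 → p1 → p2 → p1 → p2 → p5 → p3 → p1 → p2 → p5 → p3 → p3 → p3 → p4 → p3 → p4
End state p4 is not accepting.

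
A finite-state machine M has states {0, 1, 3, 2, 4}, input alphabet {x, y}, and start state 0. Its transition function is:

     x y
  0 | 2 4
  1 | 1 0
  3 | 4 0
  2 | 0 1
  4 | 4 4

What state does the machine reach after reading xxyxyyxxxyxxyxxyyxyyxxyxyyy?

4

Trace: 0 -x-> 2 -x-> 0 -y-> 4 -x-> 4 -y-> 4 -y-> 4 -x-> 4 -x-> 4 -x-> 4 -y-> 4 -x-> 4 -x-> 4 -y-> 4 -x-> 4 -x-> 4 -y-> 4 -y-> 4 -x-> 4 -y-> 4 -y-> 4 -x-> 4 -x-> 4 -y-> 4 -x-> 4 -y-> 4 -y-> 4 -y-> 4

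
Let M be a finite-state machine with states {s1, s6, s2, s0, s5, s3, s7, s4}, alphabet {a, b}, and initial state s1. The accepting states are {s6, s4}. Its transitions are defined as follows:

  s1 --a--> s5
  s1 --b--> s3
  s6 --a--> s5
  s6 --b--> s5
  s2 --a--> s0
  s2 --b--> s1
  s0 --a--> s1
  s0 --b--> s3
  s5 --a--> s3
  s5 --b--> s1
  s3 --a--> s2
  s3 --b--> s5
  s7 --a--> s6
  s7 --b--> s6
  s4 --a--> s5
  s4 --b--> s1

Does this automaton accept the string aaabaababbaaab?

s1 → s5 → s3 → s2 → s1 → s5 → s3 → s5 → s3 → s5 → s1 → s5 → s3 → s2 → s1
End state s1 is not accepting.

No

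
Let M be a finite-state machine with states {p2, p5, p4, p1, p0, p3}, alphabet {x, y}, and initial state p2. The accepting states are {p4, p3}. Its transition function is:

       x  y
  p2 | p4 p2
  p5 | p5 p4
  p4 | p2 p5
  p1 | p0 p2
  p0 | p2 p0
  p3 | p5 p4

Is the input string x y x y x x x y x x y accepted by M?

No

Trace: p2 -x-> p4 -y-> p5 -x-> p5 -y-> p4 -x-> p2 -x-> p4 -x-> p2 -y-> p2 -x-> p4 -x-> p2 -y-> p2
End state p2 is not accepting.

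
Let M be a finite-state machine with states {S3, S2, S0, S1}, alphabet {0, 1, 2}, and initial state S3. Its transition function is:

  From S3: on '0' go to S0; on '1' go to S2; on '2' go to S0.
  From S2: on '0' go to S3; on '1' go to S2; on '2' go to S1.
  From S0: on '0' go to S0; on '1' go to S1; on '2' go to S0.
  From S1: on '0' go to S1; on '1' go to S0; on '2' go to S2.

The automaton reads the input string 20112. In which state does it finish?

S3 → S0 → S0 → S1 → S0 → S0

S0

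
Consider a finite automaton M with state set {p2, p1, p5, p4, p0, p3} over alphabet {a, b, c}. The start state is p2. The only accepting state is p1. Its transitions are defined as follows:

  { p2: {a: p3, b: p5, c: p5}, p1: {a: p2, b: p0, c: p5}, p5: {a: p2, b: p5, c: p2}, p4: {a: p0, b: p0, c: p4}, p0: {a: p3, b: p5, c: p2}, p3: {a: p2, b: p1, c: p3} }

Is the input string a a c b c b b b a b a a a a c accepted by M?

No

start at p2
read 'a': p2 → p3
read 'a': p3 → p2
read 'c': p2 → p5
read 'b': p5 → p5
read 'c': p5 → p2
read 'b': p2 → p5
read 'b': p5 → p5
read 'b': p5 → p5
read 'a': p5 → p2
read 'b': p2 → p5
read 'a': p5 → p2
read 'a': p2 → p3
read 'a': p3 → p2
read 'a': p2 → p3
read 'c': p3 → p3
End state p3 is not accepting.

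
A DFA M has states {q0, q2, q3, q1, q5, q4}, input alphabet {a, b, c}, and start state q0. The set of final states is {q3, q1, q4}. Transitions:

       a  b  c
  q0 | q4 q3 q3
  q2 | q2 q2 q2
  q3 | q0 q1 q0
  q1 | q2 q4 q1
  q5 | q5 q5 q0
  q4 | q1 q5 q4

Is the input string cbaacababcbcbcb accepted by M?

No

Trace: q0 -c-> q3 -b-> q1 -a-> q2 -a-> q2 -c-> q2 -a-> q2 -b-> q2 -a-> q2 -b-> q2 -c-> q2 -b-> q2 -c-> q2 -b-> q2 -c-> q2 -b-> q2
End state q2 is not accepting.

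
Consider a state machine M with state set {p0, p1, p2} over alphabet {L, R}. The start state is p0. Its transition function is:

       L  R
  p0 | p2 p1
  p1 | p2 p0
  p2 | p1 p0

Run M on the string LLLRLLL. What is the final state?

p2

p0 → p2 → p1 → p2 → p0 → p2 → p1 → p2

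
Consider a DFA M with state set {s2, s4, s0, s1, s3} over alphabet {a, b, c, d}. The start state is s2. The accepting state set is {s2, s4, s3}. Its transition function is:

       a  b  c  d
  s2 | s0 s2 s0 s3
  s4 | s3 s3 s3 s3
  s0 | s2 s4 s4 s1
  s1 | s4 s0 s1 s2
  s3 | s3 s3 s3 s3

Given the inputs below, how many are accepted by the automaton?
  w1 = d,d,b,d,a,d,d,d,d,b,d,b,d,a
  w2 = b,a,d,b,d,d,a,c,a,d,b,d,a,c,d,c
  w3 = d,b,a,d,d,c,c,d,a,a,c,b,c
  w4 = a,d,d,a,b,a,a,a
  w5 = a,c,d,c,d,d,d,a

w1: Trace: s2 -d-> s3 -d-> s3 -b-> s3 -d-> s3 -a-> s3 -d-> s3 -d-> s3 -d-> s3 -d-> s3 -b-> s3 -d-> s3 -b-> s3 -d-> s3 -a-> s3  → end s3, accepted
w2: Trace: s2 -b-> s2 -a-> s0 -d-> s1 -b-> s0 -d-> s1 -d-> s2 -a-> s0 -c-> s4 -a-> s3 -d-> s3 -b-> s3 -d-> s3 -a-> s3 -c-> s3 -d-> s3 -c-> s3  → end s3, accepted
w3: Trace: s2 -d-> s3 -b-> s3 -a-> s3 -d-> s3 -d-> s3 -c-> s3 -c-> s3 -d-> s3 -a-> s3 -a-> s3 -c-> s3 -b-> s3 -c-> s3  → end s3, accepted
w4: Trace: s2 -a-> s0 -d-> s1 -d-> s2 -a-> s0 -b-> s4 -a-> s3 -a-> s3 -a-> s3  → end s3, accepted
w5: Trace: s2 -a-> s0 -c-> s4 -d-> s3 -c-> s3 -d-> s3 -d-> s3 -d-> s3 -a-> s3  → end s3, accepted

5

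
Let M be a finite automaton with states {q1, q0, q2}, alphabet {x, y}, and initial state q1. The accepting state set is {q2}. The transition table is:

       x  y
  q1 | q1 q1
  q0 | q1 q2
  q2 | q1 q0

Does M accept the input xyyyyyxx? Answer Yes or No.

No

q1 → q1 → q1 → q1 → q1 → q1 → q1 → q1 → q1
End state q1 is not accepting.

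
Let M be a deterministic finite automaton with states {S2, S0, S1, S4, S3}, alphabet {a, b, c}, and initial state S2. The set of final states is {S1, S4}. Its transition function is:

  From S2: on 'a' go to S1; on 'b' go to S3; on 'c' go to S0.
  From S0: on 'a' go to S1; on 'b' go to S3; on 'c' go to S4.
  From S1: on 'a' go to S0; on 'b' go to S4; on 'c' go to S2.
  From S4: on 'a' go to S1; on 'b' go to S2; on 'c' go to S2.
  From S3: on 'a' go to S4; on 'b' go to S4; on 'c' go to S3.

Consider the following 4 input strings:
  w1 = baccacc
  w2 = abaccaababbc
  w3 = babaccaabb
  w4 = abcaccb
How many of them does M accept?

1

w1: Trace: S2 -b-> S3 -a-> S4 -c-> S2 -c-> S0 -a-> S1 -c-> S2 -c-> S0  → end S0, rejected
w2: Trace: S2 -a-> S1 -b-> S4 -a-> S1 -c-> S2 -c-> S0 -a-> S1 -a-> S0 -b-> S3 -a-> S4 -b-> S2 -b-> S3 -c-> S3  → end S3, rejected
w3: Trace: S2 -b-> S3 -a-> S4 -b-> S2 -a-> S1 -c-> S2 -c-> S0 -a-> S1 -a-> S0 -b-> S3 -b-> S4  → end S4, accepted
w4: Trace: S2 -a-> S1 -b-> S4 -c-> S2 -a-> S1 -c-> S2 -c-> S0 -b-> S3  → end S3, rejected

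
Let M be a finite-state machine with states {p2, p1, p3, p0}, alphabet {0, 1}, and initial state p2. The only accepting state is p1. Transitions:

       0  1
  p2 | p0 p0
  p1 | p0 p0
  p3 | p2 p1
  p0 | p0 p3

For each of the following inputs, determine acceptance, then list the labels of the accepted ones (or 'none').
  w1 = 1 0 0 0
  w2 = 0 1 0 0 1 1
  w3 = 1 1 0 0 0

w1: p2 → p0 → p0 → p0 → p0  → end p0, rejected
w2: p2 → p0 → p3 → p2 → p0 → p3 → p1  → end p1, accepted
w3: p2 → p0 → p3 → p2 → p0 → p0  → end p0, rejected

w2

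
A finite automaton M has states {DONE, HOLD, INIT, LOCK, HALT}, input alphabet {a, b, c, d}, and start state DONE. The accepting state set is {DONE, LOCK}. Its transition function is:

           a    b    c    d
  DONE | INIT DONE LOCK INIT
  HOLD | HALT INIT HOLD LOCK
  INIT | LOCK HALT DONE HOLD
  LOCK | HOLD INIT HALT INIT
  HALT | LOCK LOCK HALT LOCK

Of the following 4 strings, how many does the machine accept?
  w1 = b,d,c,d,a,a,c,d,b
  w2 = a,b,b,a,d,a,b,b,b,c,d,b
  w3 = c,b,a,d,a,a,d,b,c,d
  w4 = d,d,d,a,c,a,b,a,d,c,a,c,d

1

w1: Trace: DONE -b-> DONE -d-> INIT -c-> DONE -d-> INIT -a-> LOCK -a-> HOLD -c-> HOLD -d-> LOCK -b-> INIT  → end INIT, rejected
w2: Trace: DONE -a-> INIT -b-> HALT -b-> LOCK -a-> HOLD -d-> LOCK -a-> HOLD -b-> INIT -b-> HALT -b-> LOCK -c-> HALT -d-> LOCK -b-> INIT  → end INIT, rejected
w3: Trace: DONE -c-> LOCK -b-> INIT -a-> LOCK -d-> INIT -a-> LOCK -a-> HOLD -d-> LOCK -b-> INIT -c-> DONE -d-> INIT  → end INIT, rejected
w4: Trace: DONE -d-> INIT -d-> HOLD -d-> LOCK -a-> HOLD -c-> HOLD -a-> HALT -b-> LOCK -a-> HOLD -d-> LOCK -c-> HALT -a-> LOCK -c-> HALT -d-> LOCK  → end LOCK, accepted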